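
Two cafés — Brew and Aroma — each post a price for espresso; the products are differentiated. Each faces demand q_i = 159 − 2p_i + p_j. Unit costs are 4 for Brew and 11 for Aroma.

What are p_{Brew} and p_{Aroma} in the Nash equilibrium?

Brew's profit: π = (p_{Brew} − 4)(159 − 2p_{Brew} + p_{Aroma}).
∂π/∂p_{Brew} = 167 − 4p_{Brew} + p_{Aroma} = 0 ⇒ p_{Brew} = 41.75 + 0.25p_{Aroma}.
Similarly p_{Aroma} = 45.25 + 0.25p_{Brew}.
Solving the two reaction functions simultaneously: (1 − (0.25)(0.25))p_{Brew} = 41.75 + 0.25·45.25, so 0.9375p_{Brew} = 53.0625 and p_{Brew} = 56.6.
Then p_{Aroma} = 45.25 + 0.25·56.6 = 59.4.

56.6, 59.4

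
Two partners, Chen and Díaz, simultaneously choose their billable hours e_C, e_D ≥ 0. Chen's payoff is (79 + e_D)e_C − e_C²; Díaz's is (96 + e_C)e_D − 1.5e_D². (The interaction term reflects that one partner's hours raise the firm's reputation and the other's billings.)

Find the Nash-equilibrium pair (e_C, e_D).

Expanding Chen's payoff: 79e_C + e_De_C − e_C².
∂π/∂e_C = 79 + e_D − 2e_C = 0, so e_C = 39.5 + 0.5e_D.
Likewise for Díaz: e_D = 32 + (1/3)e_C.
Solving the two reaction functions simultaneously: (1 − (0.5)(1/3))e_C = 39.5 + 0.5·32, so (5/6)e_C = 55.5 and e_C = 66.6.
Then e_D = 32 + (1/3)·66.6 = 54.2.

66.6, 54.2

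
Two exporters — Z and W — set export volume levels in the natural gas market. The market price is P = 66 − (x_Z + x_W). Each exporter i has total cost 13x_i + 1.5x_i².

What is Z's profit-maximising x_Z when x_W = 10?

8.6

Exporter Z's profit: π = x_Z(66 − (x_Z + x_W)) − 13x_Z − 1.5x_Z².
∂π/∂x_Z = 53 − 5x_Z − x_W = 0, so x_Z = 10.6 − 0.2x_W.
At x_W = 10: x_Z = 10.6 − 0.2·10 = 8.6.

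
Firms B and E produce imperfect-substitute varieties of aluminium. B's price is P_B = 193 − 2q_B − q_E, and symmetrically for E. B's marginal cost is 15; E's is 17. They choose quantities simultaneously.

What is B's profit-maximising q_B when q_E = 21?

39.25

Firm B's profit: π = q_B(193 − 2q_B − q_E) − 15q_B.
∂π/∂q_B = 178 − 4q_B − q_E = 0 ⇒ q_B = 44.5 − 0.25q_E.
At q_E = 21: q_B = 44.5 − 0.25·21 = 39.25.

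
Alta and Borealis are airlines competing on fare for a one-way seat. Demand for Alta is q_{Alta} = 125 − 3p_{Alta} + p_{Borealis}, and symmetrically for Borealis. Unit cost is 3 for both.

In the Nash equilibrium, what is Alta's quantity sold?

71.4

Alta's profit: π = (p_{Alta} − 3)(125 − 3p_{Alta} + p_{Borealis}).
∂π/∂p_{Alta} = 134 − 6p_{Alta} + p_{Borealis} = 0 ⇒ p_{Alta} = 67/3 + (1/6)p_{Borealis}.
The game is symmetric, so in equilibrium p_{Borealis} = p_{Alta}: the reaction function gives (5/6)p_{Alta} = 67/3, hence p_{Alta} = 26.8.
q_{Alta} = 125 − 3·26.8 + 26.8 = 71.4.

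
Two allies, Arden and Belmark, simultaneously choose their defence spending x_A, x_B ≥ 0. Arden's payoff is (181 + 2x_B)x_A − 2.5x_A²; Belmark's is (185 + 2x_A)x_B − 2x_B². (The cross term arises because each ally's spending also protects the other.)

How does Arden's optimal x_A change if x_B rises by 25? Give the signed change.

10

Expanding Arden's payoff: 181x_A + 2x_Bx_A − 2.5x_A².
∂π/∂x_A = 181 + 2x_B − 5x_A = 0, so x_A = 36.2 + 0.4x_B.
The reaction-function slope is 0.4, so a 25-unit rise in x_B moves x_A by 0.4 × 25 = 10. Arden's best response rises — the actions are strategic complements.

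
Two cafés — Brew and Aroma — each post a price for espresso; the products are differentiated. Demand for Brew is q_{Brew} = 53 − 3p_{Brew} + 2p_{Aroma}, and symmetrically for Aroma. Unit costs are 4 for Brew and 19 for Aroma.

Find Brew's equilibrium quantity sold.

45.1875

Brew's profit: π = (p_{Brew} − 4)(53 − 3p_{Brew} + 2p_{Aroma}).
∂π/∂p_{Brew} = 65 − 6p_{Brew} + 2p_{Aroma} = 0 ⇒ p_{Brew} = 65/6 + (1/3)p_{Aroma}.
Similarly p_{Aroma} = 55/3 + (1/3)p_{Brew}.
Substituting the second reaction function into the first: p_{Brew} = 65/6 + (1/3)(55/3 + (1/3)p_{Brew}), which gives (8/9)p_{Brew} = 305/18 ⇒ p_{Brew} = 19.0625.
Then p_{Aroma} = 55/3 + (1/3)·19.0625 = 24.6875.
q_{Brew} = 53 − 3·19.0625 + 2·24.6875 = 45.1875.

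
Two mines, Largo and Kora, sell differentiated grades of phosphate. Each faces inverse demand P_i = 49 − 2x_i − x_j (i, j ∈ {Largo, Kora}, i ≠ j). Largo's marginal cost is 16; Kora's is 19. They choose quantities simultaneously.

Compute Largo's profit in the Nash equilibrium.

Mine Largo's profit: π = x_{Largo}(49 − 2x_{Largo} − x_{Kora}) − 16x_{Largo}.
∂π/∂x_{Largo} = 33 − 4x_{Largo} − x_{Kora} = 0 ⇒ x_{Largo} = 8.25 − 0.25x_{Kora}.
Similarly x_{Kora} = 7.5 − 0.25x_{Largo}.
Plugging x_{Kora} into Largo's best response: x_{Largo} = 8.25 − 0.25(7.5 − 0.25x_{Largo}) ⇒ 0.9375x_{Largo} = 6.375, so x_{Largo} = 6.8.
Then x_{Kora} = 7.5 − 0.25·6.8 = 5.8.
P_{Largo} = 49 − 2·6.8 − 5.8 = 29.6.
Profit = (29.6 − 16)·6.8 = 92.48.

92.48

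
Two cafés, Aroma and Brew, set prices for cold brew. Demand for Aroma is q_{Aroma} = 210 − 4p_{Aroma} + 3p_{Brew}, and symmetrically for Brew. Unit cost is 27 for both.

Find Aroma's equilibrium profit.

Aroma's profit: π = (p_{Aroma} − 27)(210 − 4p_{Aroma} + 3p_{Brew}).
∂π/∂p_{Aroma} = 318 − 8p_{Aroma} + 3p_{Brew} = 0 ⇒ p_{Aroma} = 39.75 + 0.375p_{Brew}.
By symmetry p_{Brew} = p_{Aroma}; substituting into the reaction function, 0.625p_{Aroma} = 39.75 and p_{Aroma} = 63.6.
q_{Aroma} = 210 − 4·63.6 + 3·63.6 = 146.4.
Profit = (63.6 − 27)·146.4 = 5358.24.

5358.24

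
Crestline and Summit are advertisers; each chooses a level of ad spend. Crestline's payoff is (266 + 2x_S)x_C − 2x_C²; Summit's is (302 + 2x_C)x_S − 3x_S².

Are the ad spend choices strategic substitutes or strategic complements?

Expanding Crestline's payoff: 266x_C + 2x_Sx_C − 2x_C².
∂π/∂x_C = 266 + 2x_S − 4x_C = 0, so x_C = 66.5 + 0.5x_S.
The best-response slope dx_C/dx_S = 0.5 > 0: the reaction function is upward-sloping, so the choices are strategic complements.

strategic complements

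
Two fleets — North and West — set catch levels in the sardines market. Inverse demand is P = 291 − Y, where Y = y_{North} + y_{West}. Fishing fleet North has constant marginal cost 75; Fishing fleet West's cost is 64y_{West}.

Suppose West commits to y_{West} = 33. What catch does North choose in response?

91.5

Fishing fleet North's profit: π = y_{North}(291 − (y_{North} + y_{West})) − 75y_{North}.
∂π/∂y_{North} = 216 − 2y_{North} − y_{West} = 0, so y_{North} = 108 − 0.5y_{West}.
At y_{West} = 33: y_{North} = 108 − 0.5·33 = 91.5.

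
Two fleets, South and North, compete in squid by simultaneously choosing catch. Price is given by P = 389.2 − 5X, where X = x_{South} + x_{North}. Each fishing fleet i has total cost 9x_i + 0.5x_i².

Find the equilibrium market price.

Fishing fleet South's profit: π = x_{South}(389.2 − 5(x_{South} + x_{North})) − 9x_{South} − 0.5x_{South}².
∂π/∂x_{South} = 380.2 − 11x_{South} − 5x_{North} = 0, so x_{South} = 1901/55 − (5/11)x_{North}.
Setting x_{South} = x_{North} in the reaction function: x_{South} = 1901/55 − (5/11)x_{South}, so x_{South} = (1901/55) / (16/11) = 23.7625.
Equilibrium price: P = 389.2 − 5·47.525 = 151.575.

151.575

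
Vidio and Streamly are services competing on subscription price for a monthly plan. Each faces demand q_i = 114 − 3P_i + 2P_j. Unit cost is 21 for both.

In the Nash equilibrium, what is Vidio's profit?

1621.6875

Vidio's profit: π = (P_{Vidio} − 21)(114 − 3P_{Vidio} + 2P_{Streamly}).
∂π/∂P_{Vidio} = 177 − 6P_{Vidio} + 2P_{Streamly} = 0 ⇒ P_{Vidio} = 29.5 + (1/3)P_{Streamly}.
The game is symmetric, so in equilibrium P_{Streamly} = P_{Vidio}: the reaction function gives (2/3)P_{Vidio} = 29.5, hence P_{Vidio} = 44.25.
q_{Vidio} = 114 − 3·44.25 + 2·44.25 = 69.75.
Profit = (44.25 − 21)·69.75 = 1621.6875.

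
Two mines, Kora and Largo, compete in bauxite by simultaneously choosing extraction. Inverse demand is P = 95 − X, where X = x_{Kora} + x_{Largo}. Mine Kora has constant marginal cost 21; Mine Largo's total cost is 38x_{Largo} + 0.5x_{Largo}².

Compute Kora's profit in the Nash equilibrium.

Mine Kora's profit: π = x_{Kora}(95 − (x_{Kora} + x_{Largo})) − 21x_{Kora}.
∂π/∂x_{Kora} = 74 − 2x_{Kora} − x_{Largo} = 0, so x_{Kora} = 37 − 0.5x_{Largo}.
For Largo: ∂π/∂x_{Largo} = 57 − 3x_{Largo} − x_{Kora} = 0 ⇒ x_{Largo} = 19 − (1/3)x_{Kora}.
Substituting the second reaction function into the first: x_{Kora} = 37 − 0.5(19 − (1/3)x_{Kora}), which gives (5/6)x_{Kora} = 27.5 ⇒ x_{Kora} = 33.
Then x_{Largo} = 19 − (1/3)·33 = 8.
Price P = 95 − 41 = 54.
Kora's profit: (54 − 21)·33 = 1089.

1089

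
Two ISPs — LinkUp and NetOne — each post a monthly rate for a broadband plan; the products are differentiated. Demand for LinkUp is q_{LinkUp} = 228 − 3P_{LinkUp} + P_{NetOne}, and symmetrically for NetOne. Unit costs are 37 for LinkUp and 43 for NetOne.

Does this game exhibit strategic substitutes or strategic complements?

strategic complements

LinkUp's profit: π = (P_{LinkUp} − 37)(228 − 3P_{LinkUp} + P_{NetOne}).
∂π/∂P_{LinkUp} = 339 − 6P_{LinkUp} + P_{NetOne} = 0 ⇒ P_{LinkUp} = 56.5 + (1/6)P_{NetOne}.
The best-response slope dP_{LinkUp}/dP_{NetOne} = 1/6 > 0: the reaction function is upward-sloping, so the choices are strategic complements.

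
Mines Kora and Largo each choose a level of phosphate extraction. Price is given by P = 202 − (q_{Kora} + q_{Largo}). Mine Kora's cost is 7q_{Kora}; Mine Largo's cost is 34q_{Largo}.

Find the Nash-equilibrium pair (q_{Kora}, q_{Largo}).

Mine Kora's profit: π = q_{Kora}(202 − (q_{Kora} + q_{Largo})) − 7q_{Kora}.
∂π/∂q_{Kora} = 195 − 2q_{Kora} − q_{Largo} = 0, so q_{Kora} = 97.5 − 0.5q_{Largo}.
By the same steps for Largo: q_{Largo} = 84 − 0.5q_{Kora}.
Solving the two reaction functions simultaneously: (1 − (−0.5)(−0.5))q_{Kora} = 97.5 − 0.5·84, so 0.75q_{Kora} = 55.5 and q_{Kora} = 74.
Then q_{Largo} = 84 − 0.5·74 = 47.

74, 47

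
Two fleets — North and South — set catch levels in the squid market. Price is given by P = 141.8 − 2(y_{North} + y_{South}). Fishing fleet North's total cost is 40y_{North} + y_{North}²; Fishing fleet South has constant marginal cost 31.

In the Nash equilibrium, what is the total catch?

32.34

Fishing fleet North's profit: π = y_{North}(141.8 − 2(y_{North} + y_{South})) − 40y_{North} − y_{North}².
∂π/∂y_{North} = 101.8 − 6y_{North} − 2y_{South} = 0, so y_{North} = 509/30 − (1/3)y_{South}.
For South: ∂π/∂y_{South} = 110.8 − 4y_{South} − 2y_{North} = 0 ⇒ y_{South} = 27.7 − 0.5y_{North}.
Plugging y_{South} into North's best response: y_{North} = 509/30 − (1/3)(27.7 − 0.5y_{North}) ⇒ (5/6)y_{North} = 116/15, so y_{North} = 9.28.
Then y_{South} = 27.7 − 0.5·9.28 = 23.06.
Total catch: 9.28 + 23.06 = 32.34.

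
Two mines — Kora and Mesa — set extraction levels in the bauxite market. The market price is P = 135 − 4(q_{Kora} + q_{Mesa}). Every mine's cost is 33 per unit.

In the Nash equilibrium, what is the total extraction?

17

Mine Kora's profit: π = q_{Kora}(135 − 4(q_{Kora} + q_{Mesa})) − 33q_{Kora}.
∂π/∂q_{Kora} = 102 − 8q_{Kora} − 4q_{Mesa} = 0, so q_{Kora} = 12.75 − 0.5q_{Mesa}.
The game is symmetric, so in equilibrium q_{Mesa} = q_{Kora}: the reaction function gives 1.5q_{Kora} = 12.75, hence q_{Kora} = 8.5.
Total extraction: 8.5 + 8.5 = 17.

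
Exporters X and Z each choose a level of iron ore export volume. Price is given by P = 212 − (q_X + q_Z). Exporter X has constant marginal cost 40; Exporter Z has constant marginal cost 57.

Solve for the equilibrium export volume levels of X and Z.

63, 46

Exporter X's profit: π = q_X(212 − (q_X + q_Z)) − 40q_X.
∂π/∂q_X = 172 − 2q_X − q_Z = 0, so q_X = 86 − 0.5q_Z.
By the same steps for Z: q_Z = 77.5 − 0.5q_X.
Plugging q_Z into X's best response: q_X = 86 − 0.5(77.5 − 0.5q_X) ⇒ 0.75q_X = 47.25, so q_X = 63.
Then q_Z = 77.5 − 0.5·63 = 46.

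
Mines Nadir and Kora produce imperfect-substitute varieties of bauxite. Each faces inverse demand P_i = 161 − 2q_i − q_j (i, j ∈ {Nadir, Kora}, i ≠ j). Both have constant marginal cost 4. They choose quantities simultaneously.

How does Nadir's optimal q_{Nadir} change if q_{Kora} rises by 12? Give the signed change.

Mine Nadir's profit: π = q_{Nadir}(161 − 2q_{Nadir} − q_{Kora}) − 4q_{Nadir}.
∂π/∂q_{Nadir} = 157 − 4q_{Nadir} − q_{Kora} = 0 ⇒ q_{Nadir} = 39.25 − 0.25q_{Kora}.
The reaction-function slope is −0.25, so a 12-unit rise in q_{Kora} moves q_{Nadir} by −0.25 × 12 = −3. Nadir's best response falls — the actions are strategic substitutes.

-3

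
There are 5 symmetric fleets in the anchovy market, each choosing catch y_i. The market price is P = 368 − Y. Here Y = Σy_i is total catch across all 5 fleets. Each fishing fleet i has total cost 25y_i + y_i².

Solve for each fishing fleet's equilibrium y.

42.875

A representative fishing fleet's profit is π_i = y_i(368 − Y) − 25y_i − y_i², with Y = y_i + Σ_{j≠i} y_j.
First-order condition: 343 − 4y_i − Σ_{j≠i} y_j = 0.
Imposing symmetry (y_j = y for all j) turns Σ_{j≠i} y_j into 4y, so 343 = 8y and y = 42.875.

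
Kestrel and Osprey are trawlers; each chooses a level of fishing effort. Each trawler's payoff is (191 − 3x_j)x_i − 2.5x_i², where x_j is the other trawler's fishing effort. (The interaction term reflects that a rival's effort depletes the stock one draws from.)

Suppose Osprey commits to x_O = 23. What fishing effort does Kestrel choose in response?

Kestrel's payoff is (191 − 3x_O)x_K − 2.5x_K².
∂π/∂x_K = 191 − 3x_O − 5x_K = 0, so x_K = 38.2 − 0.6x_O.
At x_O = 23: x_K = 38.2 − 0.6·23 = 24.4.

24.4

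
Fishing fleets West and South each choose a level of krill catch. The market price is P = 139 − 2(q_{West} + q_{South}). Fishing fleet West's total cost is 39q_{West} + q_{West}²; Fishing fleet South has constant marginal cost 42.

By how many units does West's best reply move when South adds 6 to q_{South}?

Fishing fleet West's profit: π = q_{West}(139 − 2(q_{West} + q_{South})) − 39q_{West} − q_{West}².
∂π/∂q_{West} = 100 − 6q_{West} − 2q_{South} = 0, so q_{West} = 50/3 − (1/3)q_{South}.
The reaction-function slope is −1/3, so a 6-unit rise in q_{South} moves q_{West} by −1/3 × 6 = −2. West's best response falls — the actions are strategic substitutes.

-2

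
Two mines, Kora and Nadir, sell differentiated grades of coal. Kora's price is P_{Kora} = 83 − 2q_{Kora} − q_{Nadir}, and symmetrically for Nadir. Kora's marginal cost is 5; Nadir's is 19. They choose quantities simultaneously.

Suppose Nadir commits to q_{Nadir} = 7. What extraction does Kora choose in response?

17.75

Mine Kora's profit: π = q_{Kora}(83 − 2q_{Kora} − q_{Nadir}) − 5q_{Kora}.
∂π/∂q_{Kora} = 78 − 4q_{Kora} − q_{Nadir} = 0 ⇒ q_{Kora} = 19.5 − 0.25q_{Nadir}.
At q_{Nadir} = 7: q_{Kora} = 19.5 − 0.25·7 = 17.75.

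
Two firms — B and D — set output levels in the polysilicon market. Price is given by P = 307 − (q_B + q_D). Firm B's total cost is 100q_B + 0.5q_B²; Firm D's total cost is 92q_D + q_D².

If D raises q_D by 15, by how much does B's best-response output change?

-5

Firm B's profit: π = q_B(307 − (q_B + q_D)) − 100q_B − 0.5q_B².
∂π/∂q_B = 207 − 3q_B − q_D = 0, so q_B = 69 − (1/3)q_D.
The reaction-function slope is −1/3, so a 15-unit rise in q_D moves q_B by −1/3 × 15 = −5. B's best response falls — the actions are strategic substitutes.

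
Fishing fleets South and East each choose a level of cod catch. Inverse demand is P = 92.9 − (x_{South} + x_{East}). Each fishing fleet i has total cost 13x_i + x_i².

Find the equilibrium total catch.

31.96

Fishing fleet South's profit: π = x_{South}(92.9 − (x_{South} + x_{East})) − 13x_{South} − x_{South}².
∂π/∂x_{South} = 79.9 − 4x_{South} − x_{East} = 0, so x_{South} = 19.975 − 0.25x_{East}.
Setting x_{South} = x_{East} in the reaction function: x_{South} = 19.975 − 0.25x_{South}, so x_{South} = 19.975 / 1.25 = 15.98.
Total catch: 15.98 + 15.98 = 31.96.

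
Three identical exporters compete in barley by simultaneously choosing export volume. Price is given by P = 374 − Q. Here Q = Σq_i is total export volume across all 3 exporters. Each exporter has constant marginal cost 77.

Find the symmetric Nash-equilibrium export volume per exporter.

A representative exporter's profit is π_i = q_i(374 − Q) − 77q_i, with Q = q_i + Σ_{j≠i} q_j.
First-order condition: 297 − 2q_i − Σ_{j≠i} q_j = 0.
Imposing symmetry (q_j = q for all j) turns Σ_{j≠i} q_j into 2q, so 297 = 4q and q = 74.25.

74.25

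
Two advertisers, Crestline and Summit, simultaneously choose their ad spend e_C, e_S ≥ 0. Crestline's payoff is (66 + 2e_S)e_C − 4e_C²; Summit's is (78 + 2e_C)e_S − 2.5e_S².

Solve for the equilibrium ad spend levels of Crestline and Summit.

13.5, 21

Expanding Crestline's payoff: 66e_C + 2e_Se_C − 4e_C².
∂π/∂e_C = 66 + 2e_S − 8e_C = 0, so e_C = 8.25 + 0.25e_S.
Likewise for Summit: e_S = 15.6 + 0.4e_C.
Plugging e_S into Crestline's best response: e_C = 8.25 + 0.25(15.6 + 0.4e_C) ⇒ 0.9e_C = 12.15, so e_C = 13.5.
Then e_S = 15.6 + 0.4·13.5 = 21.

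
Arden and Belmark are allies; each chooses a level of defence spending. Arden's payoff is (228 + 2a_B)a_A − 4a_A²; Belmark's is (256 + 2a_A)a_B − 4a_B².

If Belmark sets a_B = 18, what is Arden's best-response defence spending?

Expanding Arden's payoff: 228a_A + 2a_Ba_A − 4a_A².
∂π/∂a_A = 228 + 2a_B − 8a_A = 0, so a_A = 28.5 + 0.25a_B.
At a_B = 18: a_A = 28.5 + 0.25·18 = 33.

33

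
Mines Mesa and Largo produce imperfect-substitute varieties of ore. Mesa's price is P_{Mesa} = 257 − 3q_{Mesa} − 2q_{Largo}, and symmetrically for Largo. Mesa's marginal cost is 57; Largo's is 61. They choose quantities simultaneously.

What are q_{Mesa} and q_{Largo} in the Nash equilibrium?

Mine Mesa's profit: π = q_{Mesa}(257 − 3q_{Mesa} − 2q_{Largo}) − 57q_{Mesa}.
∂π/∂q_{Mesa} = 200 − 6q_{Mesa} − 2q_{Largo} = 0 ⇒ q_{Mesa} = 100/3 − (1/3)q_{Largo}.
Similarly q_{Largo} = 98/3 − (1/3)q_{Mesa}.
Plugging q_{Largo} into Mesa's best response: q_{Mesa} = 100/3 − (1/3)(98/3 − (1/3)q_{Mesa}) ⇒ (8/9)q_{Mesa} = 202/9, so q_{Mesa} = 25.25.
Then q_{Largo} = 98/3 − (1/3)·25.25 = 24.25.

25.25, 24.25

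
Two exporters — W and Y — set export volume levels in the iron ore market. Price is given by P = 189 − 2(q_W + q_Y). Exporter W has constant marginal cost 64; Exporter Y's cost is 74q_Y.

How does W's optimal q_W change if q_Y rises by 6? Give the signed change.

-3

Exporter W's profit: π = q_W(189 − 2(q_W + q_Y)) − 64q_W.
∂π/∂q_W = 125 − 4q_W − 2q_Y = 0, so q_W = 31.25 − 0.5q_Y.
The reaction-function slope is −0.5, so a 6-unit rise in q_Y moves q_W by −0.5 × 6 = −3. W's best response falls — the actions are strategic substitutes.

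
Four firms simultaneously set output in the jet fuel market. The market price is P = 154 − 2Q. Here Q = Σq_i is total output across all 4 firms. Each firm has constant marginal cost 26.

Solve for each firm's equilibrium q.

12.8

A representative firm's profit is π_i = q_i(154 − 2Q) − 26q_i, with Q = q_i + Σ_{j≠i} q_j.
First-order condition: 128 − 4q_i − 2Σ_{j≠i} q_j = 0.
Imposing symmetry (q_j = q for all j) turns Σ_{j≠i} q_j into 3q, so 128 = 10q and q = 12.8.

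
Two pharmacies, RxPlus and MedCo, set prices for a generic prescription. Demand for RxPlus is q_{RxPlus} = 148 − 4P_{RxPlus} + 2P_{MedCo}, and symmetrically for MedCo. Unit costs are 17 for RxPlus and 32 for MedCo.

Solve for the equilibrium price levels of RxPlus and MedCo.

RxPlus's profit: π = (P_{RxPlus} − 17)(148 − 4P_{RxPlus} + 2P_{MedCo}).
∂π/∂P_{RxPlus} = 216 − 8P_{RxPlus} + 2P_{MedCo} = 0 ⇒ P_{RxPlus} = 27 + 0.25P_{MedCo}.
Similarly P_{MedCo} = 34.5 + 0.25P_{RxPlus}.
Substituting the second reaction function into the first: P_{RxPlus} = 27 + 0.25(34.5 + 0.25P_{RxPlus}), which gives 0.9375P_{RxPlus} = 35.625 ⇒ P_{RxPlus} = 38.
Then P_{MedCo} = 34.5 + 0.25·38 = 44.

38, 44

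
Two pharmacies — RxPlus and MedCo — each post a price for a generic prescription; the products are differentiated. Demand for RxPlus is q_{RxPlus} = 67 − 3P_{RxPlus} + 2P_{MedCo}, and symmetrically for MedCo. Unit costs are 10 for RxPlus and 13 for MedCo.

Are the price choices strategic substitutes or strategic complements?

strategic complements

RxPlus's profit: π = (P_{RxPlus} − 10)(67 − 3P_{RxPlus} + 2P_{MedCo}).
∂π/∂P_{RxPlus} = 97 − 6P_{RxPlus} + 2P_{MedCo} = 0 ⇒ P_{RxPlus} = 97/6 + (1/3)P_{MedCo}.
The best-response slope dP_{RxPlus}/dP_{MedCo} = 1/3 > 0: the reaction function is upward-sloping, so the choices are strategic complements.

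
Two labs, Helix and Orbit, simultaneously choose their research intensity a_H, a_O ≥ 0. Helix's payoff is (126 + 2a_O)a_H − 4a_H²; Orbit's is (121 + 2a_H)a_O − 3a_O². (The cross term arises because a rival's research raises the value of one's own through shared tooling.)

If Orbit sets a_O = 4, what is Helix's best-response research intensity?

16.75

Expanding Helix's payoff: 126a_H + 2a_Oa_H − 4a_H².
∂π/∂a_H = 126 + 2a_O − 8a_H = 0, so a_H = 15.75 + 0.25a_O.
At a_O = 4: a_H = 15.75 + 0.25·4 = 16.75.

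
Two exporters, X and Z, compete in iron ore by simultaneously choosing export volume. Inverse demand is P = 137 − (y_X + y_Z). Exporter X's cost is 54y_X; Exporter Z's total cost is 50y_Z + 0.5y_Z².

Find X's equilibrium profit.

1049.76

Exporter X's profit: π = y_X(137 − (y_X + y_Z)) − 54y_X.
∂π/∂y_X = 83 − 2y_X − y_Z = 0, so y_X = 41.5 − 0.5y_Z.
For Z: ∂π/∂y_Z = 87 − 3y_Z − y_X = 0 ⇒ y_Z = 29 − (1/3)y_X.
Plugging y_Z into X's best response: y_X = 41.5 − 0.5(29 − (1/3)y_X) ⇒ (5/6)y_X = 27, so y_X = 32.4.
Then y_Z = 29 − (1/3)·32.4 = 18.2.
Price P = 137 − 50.6 = 86.4.
X's profit: (86.4 − 54)·32.4 = 1049.76.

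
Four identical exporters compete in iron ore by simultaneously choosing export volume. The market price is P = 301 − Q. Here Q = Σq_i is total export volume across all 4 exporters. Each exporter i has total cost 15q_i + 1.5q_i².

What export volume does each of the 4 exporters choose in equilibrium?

A representative exporter's profit is π_i = q_i(301 − Q) − 15q_i − 1.5q_i², with Q = q_i + Σ_{j≠i} q_j.
First-order condition: 286 − 5q_i − Σ_{j≠i} q_j = 0.
With identical exporters, set every q_j = q: then 286 − 5q − 3q = 0, i.e. q = 286/8 = 35.75.

35.75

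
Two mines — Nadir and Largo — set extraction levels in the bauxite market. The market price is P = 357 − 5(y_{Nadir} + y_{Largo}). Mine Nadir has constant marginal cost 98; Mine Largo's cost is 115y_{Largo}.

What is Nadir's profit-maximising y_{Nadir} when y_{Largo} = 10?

20.9

Mine Nadir's profit: π = y_{Nadir}(357 − 5(y_{Nadir} + y_{Largo})) − 98y_{Nadir}.
∂π/∂y_{Nadir} = 259 − 10y_{Nadir} − 5y_{Largo} = 0, so y_{Nadir} = 25.9 − 0.5y_{Largo}.
At y_{Largo} = 10: y_{Nadir} = 25.9 − 0.5·10 = 20.9.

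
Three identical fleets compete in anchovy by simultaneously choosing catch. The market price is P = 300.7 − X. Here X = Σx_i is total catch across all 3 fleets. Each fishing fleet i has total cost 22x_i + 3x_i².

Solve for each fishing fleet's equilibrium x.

A representative fishing fleet's profit is π_i = x_i(300.7 − X) − 22x_i − 3x_i², with X = x_i + Σ_{j≠i} x_j.
First-order condition: 278.7 − 8x_i − Σ_{j≠i} x_j = 0.
In a symmetric equilibrium every fishing fleet chooses the same x, so Σ_{j≠i} x_j = 2x. The condition becomes 278.7 − 10x = 0, giving x = 278.7/10 = 27.87.

27.87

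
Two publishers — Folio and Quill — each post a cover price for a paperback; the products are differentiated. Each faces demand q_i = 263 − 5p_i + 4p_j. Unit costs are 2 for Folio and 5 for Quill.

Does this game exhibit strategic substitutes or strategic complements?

strategic complements

Folio's profit: π = (p_{Folio} − 2)(263 − 5p_{Folio} + 4p_{Quill}).
∂π/∂p_{Folio} = 273 − 10p_{Folio} + 4p_{Quill} = 0 ⇒ p_{Folio} = 27.3 + 0.4p_{Quill}.
The best-response slope dp_{Folio}/dp_{Quill} = 0.4 > 0: the reaction function is upward-sloping, so the choices are strategic complements.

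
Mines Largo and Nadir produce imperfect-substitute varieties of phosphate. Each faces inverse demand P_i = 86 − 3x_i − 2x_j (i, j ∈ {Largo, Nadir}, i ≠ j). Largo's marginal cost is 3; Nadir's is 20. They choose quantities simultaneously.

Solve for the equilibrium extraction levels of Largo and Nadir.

11.4375, 7.1875

Mine Largo's profit: π = x_{Largo}(86 − 3x_{Largo} − 2x_{Nadir}) − 3x_{Largo}.
∂π/∂x_{Largo} = 83 − 6x_{Largo} − 2x_{Nadir} = 0 ⇒ x_{Largo} = 83/6 − (1/3)x_{Nadir}.
Similarly x_{Nadir} = 11 − (1/3)x_{Largo}.
Plugging x_{Nadir} into Largo's best response: x_{Largo} = 83/6 − (1/3)(11 − (1/3)x_{Largo}) ⇒ (8/9)x_{Largo} = 61/6, so x_{Largo} = 11.4375.
Then x_{Nadir} = 11 − (1/3)·11.4375 = 7.1875.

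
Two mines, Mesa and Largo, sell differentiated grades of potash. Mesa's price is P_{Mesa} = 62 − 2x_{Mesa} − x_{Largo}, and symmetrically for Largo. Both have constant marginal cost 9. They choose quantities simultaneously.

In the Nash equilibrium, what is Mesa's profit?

Mine Mesa's profit: π = x_{Mesa}(62 − 2x_{Mesa} − x_{Largo}) − 9x_{Mesa}.
∂π/∂x_{Mesa} = 53 − 4x_{Mesa} − x_{Largo} = 0 ⇒ x_{Mesa} = 13.25 − 0.25x_{Largo}.
By symmetry x_{Largo} = x_{Mesa}; substituting into the reaction function, 1.25x_{Mesa} = 13.25 and x_{Mesa} = 10.6.
P_{Mesa} = 62 − 2·10.6 − 10.6 = 30.2.
Profit = (30.2 − 9)·10.6 = 224.72.

224.72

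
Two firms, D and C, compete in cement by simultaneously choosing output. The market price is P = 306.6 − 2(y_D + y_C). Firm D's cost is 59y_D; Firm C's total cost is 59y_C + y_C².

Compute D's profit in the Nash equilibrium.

4904.4608

Firm D's profit: π = y_D(306.6 − 2(y_D + y_C)) − 59y_D.
∂π/∂y_D = 247.6 − 4y_D − 2y_C = 0, so y_D = 61.9 − 0.5y_C.
For C: ∂π/∂y_C = 247.6 − 6y_C − 2y_D = 0 ⇒ y_C = 619/15 − (1/3)y_D.
Solving the two reaction functions simultaneously: (1 − (−0.5)(−1/3))y_D = 61.9 − 0.5·(619/15), so (5/6)y_D = 619/15 and y_D = 49.52.
Then y_C = 619/15 − (1/3)·49.52 = 24.76.
Price P = 306.6 − 2·74.28 = 158.04.
D's profit: (158.04 − 59)·49.52 = 4904.4608.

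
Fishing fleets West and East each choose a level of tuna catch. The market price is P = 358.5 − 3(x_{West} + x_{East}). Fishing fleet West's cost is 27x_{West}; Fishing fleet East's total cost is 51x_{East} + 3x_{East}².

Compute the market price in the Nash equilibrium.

Fishing fleet West's profit: π = x_{West}(358.5 − 3(x_{West} + x_{East})) − 27x_{West}.
∂π/∂x_{West} = 331.5 − 6x_{West} − 3x_{East} = 0, so x_{West} = 55.25 − 0.5x_{East}.
For East: ∂π/∂x_{East} = 307.5 − 12x_{East} − 3x_{West} = 0 ⇒ x_{East} = 25.625 − 0.25x_{West}.
Solving the two reaction functions simultaneously: (1 − (−0.5)(−0.25))x_{West} = 55.25 − 0.5·25.625, so 0.875x_{West} = 42.4375 and x_{West} = 48.5.
Then x_{East} = 25.625 − 0.25·48.5 = 13.5.
Equilibrium price: P = 358.5 − 3·62 = 172.5.

172.5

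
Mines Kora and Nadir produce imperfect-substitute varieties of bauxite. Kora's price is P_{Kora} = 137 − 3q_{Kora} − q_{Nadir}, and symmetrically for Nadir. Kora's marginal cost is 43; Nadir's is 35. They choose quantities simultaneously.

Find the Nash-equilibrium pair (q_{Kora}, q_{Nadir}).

Mine Kora's profit: π = q_{Kora}(137 − 3q_{Kora} − q_{Nadir}) − 43q_{Kora}.
∂π/∂q_{Kora} = 94 − 6q_{Kora} − q_{Nadir} = 0 ⇒ q_{Kora} = 47/3 − (1/6)q_{Nadir}.
Similarly q_{Nadir} = 17 − (1/6)q_{Kora}.
Solving the two reaction functions simultaneously: (1 − (−1/6)(−1/6))q_{Kora} = 47/3 − (1/6)·17, so (35/36)q_{Kora} = 77/6 and q_{Kora} = 13.2.
Then q_{Nadir} = 17 − (1/6)·13.2 = 14.8.

13.2, 14.8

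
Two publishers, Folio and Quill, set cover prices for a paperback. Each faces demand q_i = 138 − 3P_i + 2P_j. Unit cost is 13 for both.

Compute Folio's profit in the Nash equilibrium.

2929.6875

Folio's profit: π = (P_{Folio} − 13)(138 − 3P_{Folio} + 2P_{Quill}).
∂π/∂P_{Folio} = 177 − 6P_{Folio} + 2P_{Quill} = 0 ⇒ P_{Folio} = 29.5 + (1/3)P_{Quill}.
Setting P_{Folio} = P_{Quill} in the reaction function: P_{Folio} = 29.5 + (1/3)P_{Folio}, so P_{Folio} = 29.5 / (2/3) = 44.25.
q_{Folio} = 138 − 3·44.25 + 2·44.25 = 93.75.
Profit = (44.25 − 13)·93.75 = 2929.6875.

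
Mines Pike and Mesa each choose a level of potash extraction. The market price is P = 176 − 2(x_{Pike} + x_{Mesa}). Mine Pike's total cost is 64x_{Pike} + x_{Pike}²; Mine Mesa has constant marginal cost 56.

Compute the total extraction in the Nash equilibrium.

Mine Pike's profit: π = x_{Pike}(176 − 2(x_{Pike} + x_{Mesa})) − 64x_{Pike} − x_{Pike}².
∂π/∂x_{Pike} = 112 − 6x_{Pike} − 2x_{Mesa} = 0, so x_{Pike} = 56/3 − (1/3)x_{Mesa}.
For Mesa: ∂π/∂x_{Mesa} = 120 − 4x_{Mesa} − 2x_{Pike} = 0 ⇒ x_{Mesa} = 30 − 0.5x_{Pike}.
Solving the two reaction functions simultaneously: (1 − (−1/3)(−0.5))x_{Pike} = 56/3 − (1/3)·30, so (5/6)x_{Pike} = 26/3 and x_{Pike} = 10.4.
Then x_{Mesa} = 30 − 0.5·10.4 = 24.8.
Total extraction: 10.4 + 24.8 = 35.2.

35.2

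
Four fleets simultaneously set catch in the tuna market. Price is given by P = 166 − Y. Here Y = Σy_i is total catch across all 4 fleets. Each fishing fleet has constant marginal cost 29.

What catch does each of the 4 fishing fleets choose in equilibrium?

27.4

A representative fishing fleet's profit is π_i = y_i(166 − Y) − 29y_i, with Y = y_i + Σ_{j≠i} y_j.
First-order condition: 137 − 2y_i − Σ_{j≠i} y_j = 0.
With identical fishing fleets, set every y_j = y: then 137 − 2y − 3y = 0, i.e. y = 137/5 = 27.4.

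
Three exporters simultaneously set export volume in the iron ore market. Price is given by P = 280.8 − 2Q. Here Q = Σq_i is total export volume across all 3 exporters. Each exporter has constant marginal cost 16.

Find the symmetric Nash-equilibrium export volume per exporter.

A representative exporter's profit is π_i = q_i(280.8 − 2Q) − 16q_i, with Q = q_i + Σ_{j≠i} q_j.
First-order condition: 264.8 − 4q_i − 2Σ_{j≠i} q_j = 0.
Imposing symmetry (q_j = q for all j) turns Σ_{j≠i} q_j into 2q, so 264.8 = 8q and q = 33.1.

33.1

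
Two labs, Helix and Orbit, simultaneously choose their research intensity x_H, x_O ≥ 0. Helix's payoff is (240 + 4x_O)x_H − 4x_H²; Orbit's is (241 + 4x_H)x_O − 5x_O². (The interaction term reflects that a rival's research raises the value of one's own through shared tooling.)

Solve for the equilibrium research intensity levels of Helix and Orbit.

52.5625, 45.125

Expanding Helix's payoff: 240x_H + 4x_Ox_H − 4x_H².
∂π/∂x_H = 240 + 4x_O − 8x_H = 0, so x_H = 30 + 0.5x_O.
Likewise for Orbit: x_O = 24.1 + 0.4x_H.
Solving the two reaction functions simultaneously: (1 − (0.5)(0.4))x_H = 30 + 0.5·24.1, so 0.8x_H = 42.05 and x_H = 52.5625.
Then x_O = 24.1 + 0.4·52.5625 = 45.125.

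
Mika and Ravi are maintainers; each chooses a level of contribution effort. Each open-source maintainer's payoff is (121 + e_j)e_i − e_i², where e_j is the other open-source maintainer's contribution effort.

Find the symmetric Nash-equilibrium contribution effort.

121

Mika's payoff is (121 + e_R)e_M − e_M².
∂π/∂e_M = 121 + e_R − 2e_M = 0, so e_M = 60.5 + 0.5e_R.
Setting e_M = e_R in the reaction function: e_M = 60.5 + 0.5e_M, so e_M = 60.5 / 0.5 = 121.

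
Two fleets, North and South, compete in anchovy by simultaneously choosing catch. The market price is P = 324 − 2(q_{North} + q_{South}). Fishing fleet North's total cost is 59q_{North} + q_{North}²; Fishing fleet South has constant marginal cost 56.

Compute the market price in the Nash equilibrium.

163.8

Fishing fleet North's profit: π = q_{North}(324 − 2(q_{North} + q_{South})) − 59q_{North} − q_{North}².
∂π/∂q_{North} = 265 − 6q_{North} − 2q_{South} = 0, so q_{North} = 265/6 − (1/3)q_{South}.
For South: ∂π/∂q_{South} = 268 − 4q_{South} − 2q_{North} = 0 ⇒ q_{South} = 67 − 0.5q_{North}.
Solving the two reaction functions simultaneously: (1 − (−1/3)(−0.5))q_{North} = 265/6 − (1/3)·67, so (5/6)q_{North} = 131/6 and q_{North} = 26.2.
Then q_{South} = 67 − 0.5·26.2 = 53.9.
Equilibrium price: P = 324 − 2·80.1 = 163.8.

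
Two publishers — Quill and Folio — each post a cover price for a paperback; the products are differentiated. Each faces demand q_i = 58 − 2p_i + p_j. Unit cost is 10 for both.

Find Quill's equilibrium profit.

512

Quill's profit: π = (p_{Quill} − 10)(58 − 2p_{Quill} + p_{Folio}).
∂π/∂p_{Quill} = 78 − 4p_{Quill} + p_{Folio} = 0 ⇒ p_{Quill} = 19.5 + 0.25p_{Folio}.
By symmetry p_{Folio} = p_{Quill}; substituting into the reaction function, 0.75p_{Quill} = 19.5 and p_{Quill} = 26.
q_{Quill} = 58 − 2·26 + 26 = 32.
Profit = (26 − 10)·32 = 512.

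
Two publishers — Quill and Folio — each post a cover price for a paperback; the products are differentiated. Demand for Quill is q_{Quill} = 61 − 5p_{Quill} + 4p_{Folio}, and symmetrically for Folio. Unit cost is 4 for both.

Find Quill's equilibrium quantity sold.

Quill's profit: π = (p_{Quill} − 4)(61 − 5p_{Quill} + 4p_{Folio}).
∂π/∂p_{Quill} = 81 − 10p_{Quill} + 4p_{Folio} = 0 ⇒ p_{Quill} = 8.1 + 0.4p_{Folio}.
By symmetry p_{Folio} = p_{Quill}; substituting into the reaction function, 0.6p_{Quill} = 8.1 and p_{Quill} = 13.5.
q_{Quill} = 61 − 5·13.5 + 4·13.5 = 47.5.

47.5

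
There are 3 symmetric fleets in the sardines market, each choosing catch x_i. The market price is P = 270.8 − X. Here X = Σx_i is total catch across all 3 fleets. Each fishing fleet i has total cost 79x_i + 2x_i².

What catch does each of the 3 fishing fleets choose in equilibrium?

23.975

A representative fishing fleet's profit is π_i = x_i(270.8 − X) − 79x_i − 2x_i², with X = x_i + Σ_{j≠i} x_j.
First-order condition: 191.8 − 6x_i − Σ_{j≠i} x_j = 0.
With identical fishing fleets, set every x_j = x: then 191.8 − 6x − 2x = 0, i.e. x = 191.8/8 = 23.975.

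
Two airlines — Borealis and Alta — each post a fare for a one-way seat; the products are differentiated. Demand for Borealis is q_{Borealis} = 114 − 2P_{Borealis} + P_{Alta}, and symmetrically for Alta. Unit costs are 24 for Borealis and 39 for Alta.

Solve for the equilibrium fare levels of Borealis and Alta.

56, 62

Borealis's profit: π = (P_{Borealis} − 24)(114 − 2P_{Borealis} + P_{Alta}).
∂π/∂P_{Borealis} = 162 − 4P_{Borealis} + P_{Alta} = 0 ⇒ P_{Borealis} = 40.5 + 0.25P_{Alta}.
Similarly P_{Alta} = 48 + 0.25P_{Borealis}.
Solving the two reaction functions simultaneously: (1 − (0.25)(0.25))P_{Borealis} = 40.5 + 0.25·48, so 0.9375P_{Borealis} = 52.5 and P_{Borealis} = 56.
Then P_{Alta} = 48 + 0.25·56 = 62.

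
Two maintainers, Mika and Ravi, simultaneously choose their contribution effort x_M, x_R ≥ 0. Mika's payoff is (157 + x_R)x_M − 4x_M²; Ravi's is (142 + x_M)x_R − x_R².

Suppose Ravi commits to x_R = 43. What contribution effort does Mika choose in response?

Expanding Mika's payoff: 157x_M + x_Rx_M − 4x_M².
∂π/∂x_M = 157 + x_R − 8x_M = 0, so x_M = 19.625 + 0.125x_R.
At x_R = 43: x_M = 19.625 + 0.125·43 = 25.

25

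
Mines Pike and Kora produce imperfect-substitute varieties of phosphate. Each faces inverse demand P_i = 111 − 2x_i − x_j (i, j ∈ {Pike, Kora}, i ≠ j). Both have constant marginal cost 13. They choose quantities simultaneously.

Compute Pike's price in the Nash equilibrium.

52.2

Mine Pike's profit: π = x_{Pike}(111 − 2x_{Pike} − x_{Kora}) − 13x_{Pike}.
∂π/∂x_{Pike} = 98 − 4x_{Pike} − x_{Kora} = 0 ⇒ x_{Pike} = 24.5 − 0.25x_{Kora}.
Setting x_{Pike} = x_{Kora} in the reaction function: x_{Pike} = 24.5 − 0.25x_{Pike}, so x_{Pike} = 24.5 / 1.25 = 19.6.
P_{Pike} = 111 − 2·19.6 − 19.6 = 52.2.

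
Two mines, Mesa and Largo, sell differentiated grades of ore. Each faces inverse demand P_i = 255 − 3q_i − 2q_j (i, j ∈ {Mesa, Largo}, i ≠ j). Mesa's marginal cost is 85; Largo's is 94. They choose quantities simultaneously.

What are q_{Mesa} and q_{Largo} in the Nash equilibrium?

Mine Mesa's profit: π = q_{Mesa}(255 − 3q_{Mesa} − 2q_{Largo}) − 85q_{Mesa}.
∂π/∂q_{Mesa} = 170 − 6q_{Mesa} − 2q_{Largo} = 0 ⇒ q_{Mesa} = 85/3 − (1/3)q_{Largo}.
Similarly q_{Largo} = 161/6 − (1/3)q_{Mesa}.
Plugging q_{Largo} into Mesa's best response: q_{Mesa} = 85/3 − (1/3)(161/6 − (1/3)q_{Mesa}) ⇒ (8/9)q_{Mesa} = 349/18, so q_{Mesa} = 21.8125.
Then q_{Largo} = 161/6 − (1/3)·21.8125 = 19.5625.

21.8125, 19.5625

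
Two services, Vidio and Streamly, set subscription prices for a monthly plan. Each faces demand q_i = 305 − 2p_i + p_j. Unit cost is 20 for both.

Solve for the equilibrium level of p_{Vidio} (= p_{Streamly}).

115

Vidio's profit: π = (p_{Vidio} − 20)(305 − 2p_{Vidio} + p_{Streamly}).
∂π/∂p_{Vidio} = 345 − 4p_{Vidio} + p_{Streamly} = 0 ⇒ p_{Vidio} = 86.25 + 0.25p_{Streamly}.
Setting p_{Vidio} = p_{Streamly} in the reaction function: p_{Vidio} = 86.25 + 0.25p_{Vidio}, so p_{Vidio} = 86.25 / 0.75 = 115.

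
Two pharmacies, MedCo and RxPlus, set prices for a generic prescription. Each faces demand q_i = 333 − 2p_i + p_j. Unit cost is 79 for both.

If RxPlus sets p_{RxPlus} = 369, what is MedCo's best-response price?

MedCo's profit: π = (p_{MedCo} − 79)(333 − 2p_{MedCo} + p_{RxPlus}).
∂π/∂p_{MedCo} = 491 − 4p_{MedCo} + p_{RxPlus} = 0 ⇒ p_{MedCo} = 122.75 + 0.25p_{RxPlus}.
At p_{RxPlus} = 369: p_{MedCo} = 122.75 + 0.25·369 = 215.

215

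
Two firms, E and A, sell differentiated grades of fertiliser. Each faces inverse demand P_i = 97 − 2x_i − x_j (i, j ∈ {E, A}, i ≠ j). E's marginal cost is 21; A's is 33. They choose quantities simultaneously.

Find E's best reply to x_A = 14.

15.5

Firm E's profit: π = x_E(97 − 2x_E − x_A) − 21x_E.
∂π/∂x_E = 76 − 4x_E − x_A = 0 ⇒ x_E = 19 − 0.25x_A.
At x_A = 14: x_E = 19 − 0.25·14 = 15.5.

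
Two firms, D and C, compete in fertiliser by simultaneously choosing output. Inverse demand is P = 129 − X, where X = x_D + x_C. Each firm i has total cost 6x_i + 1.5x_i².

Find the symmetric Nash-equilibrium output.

20.5

Firm D's profit: π = x_D(129 − (x_D + x_C)) − 6x_D − 1.5x_D².
∂π/∂x_D = 123 − 5x_D − x_C = 0, so x_D = 24.6 − 0.2x_C.
Setting x_D = x_C in the reaction function: x_D = 24.6 − 0.2x_D, so x_D = 24.6 / 1.2 = 20.5.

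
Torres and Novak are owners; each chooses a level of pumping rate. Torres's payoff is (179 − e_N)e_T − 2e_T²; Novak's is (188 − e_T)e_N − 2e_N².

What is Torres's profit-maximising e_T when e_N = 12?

Expanding Torres's payoff: 179e_T − e_Ne_T − 2e_T².
∂π/∂e_T = 179 − e_N − 4e_T = 0, so e_T = 44.75 − 0.25e_N.
At e_N = 12: e_T = 44.75 − 0.25·12 = 41.75.

41.75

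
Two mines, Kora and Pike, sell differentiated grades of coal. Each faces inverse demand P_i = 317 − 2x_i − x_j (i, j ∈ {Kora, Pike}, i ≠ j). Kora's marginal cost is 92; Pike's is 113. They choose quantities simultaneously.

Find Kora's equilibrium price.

184.8

Mine Kora's profit: π = x_{Kora}(317 − 2x_{Kora} − x_{Pike}) − 92x_{Kora}.
∂π/∂x_{Kora} = 225 − 4x_{Kora} − x_{Pike} = 0 ⇒ x_{Kora} = 56.25 − 0.25x_{Pike}.
Similarly x_{Pike} = 51 − 0.25x_{Kora}.
Substituting the second reaction function into the first: x_{Kora} = 56.25 − 0.25(51 − 0.25x_{Kora}), which gives 0.9375x_{Kora} = 43.5 ⇒ x_{Kora} = 46.4.
Then x_{Pike} = 51 − 0.25·46.4 = 39.4.
P_{Kora} = 317 − 2·46.4 − 39.4 = 184.8.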